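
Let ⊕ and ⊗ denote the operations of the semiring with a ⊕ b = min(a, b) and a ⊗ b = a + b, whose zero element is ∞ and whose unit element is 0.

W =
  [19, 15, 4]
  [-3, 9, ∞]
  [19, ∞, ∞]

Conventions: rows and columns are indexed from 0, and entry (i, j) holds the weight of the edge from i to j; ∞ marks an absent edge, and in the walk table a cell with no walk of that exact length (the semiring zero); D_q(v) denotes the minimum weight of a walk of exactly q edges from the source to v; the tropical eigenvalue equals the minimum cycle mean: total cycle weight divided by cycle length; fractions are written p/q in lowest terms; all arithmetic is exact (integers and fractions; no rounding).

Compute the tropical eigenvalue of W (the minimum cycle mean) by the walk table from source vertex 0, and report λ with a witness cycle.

q=0: [0, ∞, ∞]
q=1: [19, 15, 4]
q=2: [12, 24, 23]
q=3: [21, 27, 16]
Optimal cycle mean attained by: cycle 0->1->0, total 15 + (-3), length 2.
Answer: λ = 6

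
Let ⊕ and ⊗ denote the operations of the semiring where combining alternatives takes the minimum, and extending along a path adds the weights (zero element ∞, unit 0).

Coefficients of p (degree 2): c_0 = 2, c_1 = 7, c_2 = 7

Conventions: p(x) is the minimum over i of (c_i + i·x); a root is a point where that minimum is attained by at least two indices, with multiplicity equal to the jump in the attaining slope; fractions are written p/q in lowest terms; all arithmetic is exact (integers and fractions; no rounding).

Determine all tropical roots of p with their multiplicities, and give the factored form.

hull edge (i=0, c=2) to (i=2, c=7): slope 5/2, span 2
Factored form: p(x) = 7 ⊗ (x ⊕ (-5/2)) ⊗ (x ⊕ (-5/2))
Answer: roots = -5/2 (mult 2)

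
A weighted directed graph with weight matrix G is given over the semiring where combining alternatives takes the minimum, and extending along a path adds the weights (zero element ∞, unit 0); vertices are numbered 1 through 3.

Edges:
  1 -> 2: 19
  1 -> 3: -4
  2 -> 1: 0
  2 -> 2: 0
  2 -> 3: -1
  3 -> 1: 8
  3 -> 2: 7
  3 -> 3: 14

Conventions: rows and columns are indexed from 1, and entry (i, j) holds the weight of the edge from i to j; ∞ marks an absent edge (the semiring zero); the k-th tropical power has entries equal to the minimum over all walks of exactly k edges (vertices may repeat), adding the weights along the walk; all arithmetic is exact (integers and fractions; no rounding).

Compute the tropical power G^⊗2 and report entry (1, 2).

G^⊗2:
  [4, 3, 10]
  [0, 0, -4]
  [7, 7, 4]
Key observation: the optimum is the walk 1->3->2, with weight (-4) + 7 = 3.
Optimal value attained by: walk 1->3->2.
Answer: (G^⊗2)[1][2] = 3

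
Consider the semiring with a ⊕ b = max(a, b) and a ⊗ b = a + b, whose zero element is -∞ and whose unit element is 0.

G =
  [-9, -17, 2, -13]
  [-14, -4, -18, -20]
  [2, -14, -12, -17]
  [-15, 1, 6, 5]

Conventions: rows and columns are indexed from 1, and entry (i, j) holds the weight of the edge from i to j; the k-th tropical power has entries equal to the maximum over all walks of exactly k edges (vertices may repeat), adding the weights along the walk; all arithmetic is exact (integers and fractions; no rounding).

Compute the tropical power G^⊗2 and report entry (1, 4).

G^⊗2:
  [4, -12, -7, -8]
  [-16, -8, -12, -15]
  [-7, -15, 4, -11]
  [8, 6, 11, 10]
Key observation: the optimum is the walk 1->4->4, with weight (-13) + 5 = -8.
Optimal value attained by: walk 1->4->4.
Answer: (G^⊗2)[1][4] = -8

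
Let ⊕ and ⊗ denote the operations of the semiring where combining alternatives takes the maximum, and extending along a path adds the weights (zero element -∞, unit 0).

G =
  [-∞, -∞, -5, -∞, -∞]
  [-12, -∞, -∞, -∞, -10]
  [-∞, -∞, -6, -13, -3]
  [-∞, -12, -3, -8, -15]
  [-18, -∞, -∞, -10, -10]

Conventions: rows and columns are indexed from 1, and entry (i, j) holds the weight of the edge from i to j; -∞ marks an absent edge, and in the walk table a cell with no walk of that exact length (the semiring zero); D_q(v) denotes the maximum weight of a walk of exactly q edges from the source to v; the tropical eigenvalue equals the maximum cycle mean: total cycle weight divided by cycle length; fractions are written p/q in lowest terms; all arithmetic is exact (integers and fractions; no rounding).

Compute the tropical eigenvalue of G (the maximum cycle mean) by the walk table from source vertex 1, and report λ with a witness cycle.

q=0: [0, -∞, -∞, -∞, -∞]
q=1: [-∞, -∞, -5, -∞, -∞]
q=2: [-∞, -∞, -11, -18, -8]
q=3: [-26, -30, -17, -18, -14]
q=4: [-32, -30, -21, -24, -20]
q=5: [-38, -36, -27, -30, -24]
Optimal cycle mean attained by: cycle 3->5->4->3, total (-3) + (-10) + (-3), length 3.
Answer: λ = -16/3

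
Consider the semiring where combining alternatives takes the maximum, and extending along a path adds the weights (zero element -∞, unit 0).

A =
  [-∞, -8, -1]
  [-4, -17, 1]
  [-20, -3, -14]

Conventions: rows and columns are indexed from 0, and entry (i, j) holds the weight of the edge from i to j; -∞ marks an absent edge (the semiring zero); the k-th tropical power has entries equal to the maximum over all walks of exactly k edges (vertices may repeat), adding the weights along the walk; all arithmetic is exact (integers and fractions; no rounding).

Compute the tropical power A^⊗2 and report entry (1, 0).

A^⊗2:
  [-12, -4, -7]
  [-19, -2, -5]
  [-7, -17, -2]
Key observation: the optimum is the walk 1->2->0, with weight 1 + (-20) = -19.
Optimal value attained by: walk 1->2->0.
Answer: (A^⊗2)[1][0] = -19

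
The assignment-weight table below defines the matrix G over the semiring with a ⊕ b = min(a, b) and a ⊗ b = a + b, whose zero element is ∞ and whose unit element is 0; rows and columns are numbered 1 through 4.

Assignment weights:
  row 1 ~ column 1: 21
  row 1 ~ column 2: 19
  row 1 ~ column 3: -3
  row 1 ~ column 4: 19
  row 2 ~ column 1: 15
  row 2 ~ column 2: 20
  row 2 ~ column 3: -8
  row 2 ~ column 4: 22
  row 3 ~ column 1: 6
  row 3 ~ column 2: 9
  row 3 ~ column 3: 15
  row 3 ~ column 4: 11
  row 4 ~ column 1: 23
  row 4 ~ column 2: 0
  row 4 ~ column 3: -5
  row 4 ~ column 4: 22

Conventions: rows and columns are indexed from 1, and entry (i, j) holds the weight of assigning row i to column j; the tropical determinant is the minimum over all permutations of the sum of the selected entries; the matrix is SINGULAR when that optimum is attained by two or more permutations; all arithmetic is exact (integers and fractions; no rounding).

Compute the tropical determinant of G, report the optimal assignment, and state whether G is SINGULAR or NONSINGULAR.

σ = (1, 2, 3, 4): 21 + 20 + 15 + 22 = 78
σ = (1, 2, 4, 3): 21 + 20 + 11 + (-5) = 47
σ = (1, 3, 2, 4): 21 + (-8) + 9 + 22 = 44
σ = (1, 3, 4, 2): 21 + (-8) + 11 + 0 = 24
σ = (1, 4, 2, 3): 21 + 22 + 9 + (-5) = 47
σ = (1, 4, 3, 2): 21 + 22 + 15 + 0 = 58
σ = (2, 1, 3, 4): 19 + 15 + 15 + 22 = 71
σ = (2, 1, 4, 3): 19 + 15 + 11 + (-5) = 40
σ = (2, 3, 1, 4): 19 + (-8) + 6 + 22 = 39
σ = (2, 3, 4, 1): 19 + (-8) + 11 + 23 = 45
σ = (2, 4, 1, 3): 19 + 22 + 6 + (-5) = 42
σ = (2, 4, 3, 1): 19 + 22 + 15 + 23 = 79
σ = (3, 1, 2, 4): (-3) + 15 + 9 + 22 = 43
σ = (3, 1, 4, 2): (-3) + 15 + 11 + 0 = 23
σ = (3, 2, 1, 4): (-3) + 20 + 6 + 22 = 45
σ = (3, 2, 4, 1): (-3) + 20 + 11 + 23 = 51
σ = (3, 4, 1, 2): (-3) + 22 + 6 + 0 = 25
σ = (3, 4, 2, 1): (-3) + 22 + 9 + 23 = 51
σ = (4, 1, 2, 3): 19 + 15 + 9 + (-5) = 38
σ = (4, 1, 3, 2): 19 + 15 + 15 + 0 = 49
σ = (4, 2, 1, 3): 19 + 20 + 6 + (-5) = 40
σ = (4, 2, 3, 1): 19 + 20 + 15 + 23 = 77
σ = (4, 3, 1, 2): 19 + (-8) + 6 + 0 = 17
σ = (4, 3, 2, 1): 19 + (-8) + 9 + 23 = 43
Optimal value attained by: σ = (4, 3, 1, 2).
Answer: det⊕(G) = 17; verdict: NONSINGULAR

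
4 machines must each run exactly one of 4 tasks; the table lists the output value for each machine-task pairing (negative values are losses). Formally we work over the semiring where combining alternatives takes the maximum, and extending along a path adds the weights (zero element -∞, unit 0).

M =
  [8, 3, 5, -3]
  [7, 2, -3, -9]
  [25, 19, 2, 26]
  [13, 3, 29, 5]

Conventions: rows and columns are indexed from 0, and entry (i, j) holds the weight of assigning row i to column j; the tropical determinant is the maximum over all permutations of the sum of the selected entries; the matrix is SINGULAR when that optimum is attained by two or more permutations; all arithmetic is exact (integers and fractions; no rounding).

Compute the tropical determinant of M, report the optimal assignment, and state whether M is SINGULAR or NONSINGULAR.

σ = (0, 1, 2, 3): 8 + 2 + 2 + 5 = 17
σ = (0, 1, 3, 2): 8 + 2 + 26 + 29 = 65
σ = (0, 2, 1, 3): 8 + (-3) + 19 + 5 = 29
σ = (0, 2, 3, 1): 8 + (-3) + 26 + 3 = 34
σ = (0, 3, 1, 2): 8 + (-9) + 19 + 29 = 47
σ = (0, 3, 2, 1): 8 + (-9) + 2 + 3 = 4
σ = (1, 0, 2, 3): 3 + 7 + 2 + 5 = 17
σ = (1, 0, 3, 2): 3 + 7 + 26 + 29 = 65
σ = (1, 2, 0, 3): 3 + (-3) + 25 + 5 = 30
σ = (1, 2, 3, 0): 3 + (-3) + 26 + 13 = 39
σ = (1, 3, 0, 2): 3 + (-9) + 25 + 29 = 48
σ = (1, 3, 2, 0): 3 + (-9) + 2 + 13 = 9
σ = (2, 0, 1, 3): 5 + 7 + 19 + 5 = 36
σ = (2, 0, 3, 1): 5 + 7 + 26 + 3 = 41
σ = (2, 1, 0, 3): 5 + 2 + 25 + 5 = 37
σ = (2, 1, 3, 0): 5 + 2 + 26 + 13 = 46
σ = (2, 3, 0, 1): 5 + (-9) + 25 + 3 = 24
σ = (2, 3, 1, 0): 5 + (-9) + 19 + 13 = 28
σ = (3, 0, 1, 2): (-3) + 7 + 19 + 29 = 52
σ = (3, 0, 2, 1): (-3) + 7 + 2 + 3 = 9
σ = (3, 1, 0, 2): (-3) + 2 + 25 + 29 = 53
σ = (3, 1, 2, 0): (-3) + 2 + 2 + 13 = 14
σ = (3, 2, 0, 1): (-3) + (-3) + 25 + 3 = 22
σ = (3, 2, 1, 0): (-3) + (-3) + 19 + 13 = 26
Optimal value attained by: σ = (0, 1, 3, 2).
Answer: det⊕(M) = 65; verdict: SINGULAR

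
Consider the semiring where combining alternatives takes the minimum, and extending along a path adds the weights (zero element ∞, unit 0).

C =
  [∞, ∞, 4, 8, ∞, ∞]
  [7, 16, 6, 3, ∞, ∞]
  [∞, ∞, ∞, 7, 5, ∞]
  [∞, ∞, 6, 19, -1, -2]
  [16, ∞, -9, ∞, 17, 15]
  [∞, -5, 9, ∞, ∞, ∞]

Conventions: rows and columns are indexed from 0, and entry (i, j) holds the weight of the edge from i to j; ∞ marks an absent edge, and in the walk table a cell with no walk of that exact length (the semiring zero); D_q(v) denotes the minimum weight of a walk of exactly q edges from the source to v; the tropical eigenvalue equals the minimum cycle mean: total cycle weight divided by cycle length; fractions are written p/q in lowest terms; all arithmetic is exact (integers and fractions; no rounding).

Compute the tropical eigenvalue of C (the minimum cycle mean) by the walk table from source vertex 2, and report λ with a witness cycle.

q=0: [∞, ∞, 0, ∞, ∞, ∞]
q=1: [∞, ∞, ∞, 7, 5, ∞]
q=2: [21, ∞, -4, 26, 6, 5]
q=3: [22, 0, -3, 3, 1, 21]
q=4: [7, 16, -8, 3, 2, 1]
q=5: [18, -4, -7, -1, -3, 1]
q=6: [3, -4, -12, -1, -2, -3]
Optimal cycle mean attained by: cycle 2->4->2, total 5 + (-9), length 2.
Answer: λ = -2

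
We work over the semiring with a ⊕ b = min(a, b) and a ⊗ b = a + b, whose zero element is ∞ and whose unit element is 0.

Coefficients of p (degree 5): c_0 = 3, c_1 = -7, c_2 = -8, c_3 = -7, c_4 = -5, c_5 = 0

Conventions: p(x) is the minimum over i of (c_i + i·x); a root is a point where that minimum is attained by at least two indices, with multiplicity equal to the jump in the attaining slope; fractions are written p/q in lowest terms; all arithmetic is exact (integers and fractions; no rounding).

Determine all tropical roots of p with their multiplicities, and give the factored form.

hull edge (i=0, c=3) to (i=1, c=-7): slope -10, span 1
hull edge (i=1, c=-7) to (i=2, c=-8): slope -1, span 1
hull edge (i=2, c=-8) to (i=3, c=-7): slope 1, span 1
hull edge (i=3, c=-7) to (i=4, c=-5): slope 2, span 1
hull edge (i=4, c=-5) to (i=5, c=0): slope 5, span 1
Factored form: p(x) = 0 ⊗ (x ⊕ (-5)) ⊗ (x ⊕ (-2)) ⊗ (x ⊕ (-1)) ⊗ (x ⊕ 1) ⊗ (x ⊕ 10)
Answer: roots = -5 (mult 1), -2 (mult 1), -1 (mult 1), 1 (mult 1), 10 (mult 1)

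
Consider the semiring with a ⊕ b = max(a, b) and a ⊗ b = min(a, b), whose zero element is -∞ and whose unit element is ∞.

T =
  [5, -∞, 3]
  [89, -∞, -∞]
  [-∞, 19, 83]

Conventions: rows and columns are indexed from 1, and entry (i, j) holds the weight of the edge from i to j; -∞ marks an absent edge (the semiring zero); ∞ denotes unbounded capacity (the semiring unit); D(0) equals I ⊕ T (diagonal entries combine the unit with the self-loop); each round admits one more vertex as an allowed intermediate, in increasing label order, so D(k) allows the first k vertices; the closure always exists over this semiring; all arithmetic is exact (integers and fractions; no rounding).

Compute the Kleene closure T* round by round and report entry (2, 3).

D(0):
  [∞, -∞, 3]
  [89, ∞, -∞]
  [-∞, 19, ∞]
D(1):
  [∞, -∞, 3]
  [89, ∞, 3]
  [-∞, 19, ∞]
D(2):
  [∞, -∞, 3]
  [89, ∞, 3]
  [19, 19, ∞]
D(3):
  [∞, 3, 3]
  [89, ∞, 3]
  [19, 19, ∞]
Answer: T*[2][3] = 3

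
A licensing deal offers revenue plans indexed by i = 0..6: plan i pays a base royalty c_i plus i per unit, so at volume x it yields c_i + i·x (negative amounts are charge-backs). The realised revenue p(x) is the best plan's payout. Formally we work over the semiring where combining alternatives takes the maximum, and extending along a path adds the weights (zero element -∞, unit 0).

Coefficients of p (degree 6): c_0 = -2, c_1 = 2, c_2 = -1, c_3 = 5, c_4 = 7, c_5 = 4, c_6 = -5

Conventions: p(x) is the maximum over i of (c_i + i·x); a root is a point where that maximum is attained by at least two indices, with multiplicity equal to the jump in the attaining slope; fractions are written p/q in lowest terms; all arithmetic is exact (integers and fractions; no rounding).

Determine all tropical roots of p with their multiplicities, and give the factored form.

hull edge (i=0, c=-2) to (i=1, c=2): slope 4, span 1
hull edge (i=1, c=2) to (i=4, c=7): slope 5/3, span 3
hull edge (i=4, c=7) to (i=5, c=4): slope -3, span 1
hull edge (i=5, c=4) to (i=6, c=-5): slope -9, span 1
Factored form: p(x) = -5 ⊗ (x ⊕ (-4)) ⊗ (x ⊕ (-5/3)) ⊗ (x ⊕ (-5/3)) ⊗ (x ⊕ (-5/3)) ⊗ (x ⊕ 3) ⊗ (x ⊕ 9)
Answer: roots = -4 (mult 1), -5/3 (mult 3), 3 (mult 1), 9 (mult 1)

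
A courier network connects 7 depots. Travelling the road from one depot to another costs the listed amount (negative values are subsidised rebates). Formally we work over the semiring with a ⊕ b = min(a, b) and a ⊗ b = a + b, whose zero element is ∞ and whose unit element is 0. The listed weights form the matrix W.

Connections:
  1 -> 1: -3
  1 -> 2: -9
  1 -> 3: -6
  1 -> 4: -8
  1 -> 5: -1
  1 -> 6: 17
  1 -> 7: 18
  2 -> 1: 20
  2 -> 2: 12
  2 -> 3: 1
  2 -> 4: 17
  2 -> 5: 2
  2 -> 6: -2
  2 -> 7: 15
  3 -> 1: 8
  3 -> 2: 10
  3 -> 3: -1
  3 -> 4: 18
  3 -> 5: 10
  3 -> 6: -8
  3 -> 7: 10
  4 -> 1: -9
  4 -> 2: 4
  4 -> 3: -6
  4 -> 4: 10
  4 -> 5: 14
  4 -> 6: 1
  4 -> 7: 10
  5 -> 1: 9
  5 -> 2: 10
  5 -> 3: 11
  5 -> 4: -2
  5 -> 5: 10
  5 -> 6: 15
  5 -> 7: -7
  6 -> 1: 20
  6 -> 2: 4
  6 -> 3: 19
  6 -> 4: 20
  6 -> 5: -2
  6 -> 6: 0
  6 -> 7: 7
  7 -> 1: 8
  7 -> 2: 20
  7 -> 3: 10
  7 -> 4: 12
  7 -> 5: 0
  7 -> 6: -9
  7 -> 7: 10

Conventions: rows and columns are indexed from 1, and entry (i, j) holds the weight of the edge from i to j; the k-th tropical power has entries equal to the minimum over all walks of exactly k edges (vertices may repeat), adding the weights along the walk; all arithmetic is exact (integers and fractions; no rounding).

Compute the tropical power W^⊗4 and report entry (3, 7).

W^⊗2:
  [-17, -12, -14, -11, -7, -14, -8]
  [8, 2, 0, 0, -4, -7, -5]
  [5, -4, -2, 0, -10, -9, -1]
  [-12, -18, -15, -17, -10, -14, 4]
  [-11, 0, -8, 1, -7, -16, 3]
  [7, 4, 5, -4, -2, -2, -9]
  [3, -5, 2, -2, -11, -9, -7]
W^⊗3:
  [-20, -26, -23, -25, -18, -22, -14]
  [-9, -3, -6, -6, -9, -14, -11]
  [-9, -5, -6, -12, -11, -10, -17]
  [-26, -21, -23, -20, -16, -23, -17]
  [-14, -20, -17, -19, -18, -16, -14]
  [-13, -2, -10, -4, -9, -18, -9]
  [-11, -6, -8, -13, -11, -16, -18]
W^⊗4:
  [-34, -29, -31, -28, -24, -31, -25]
  [-15, -18, -15, -17, -16, -20, -16]
  [-21, -18, -18, -17, -17, -26, -18]
  [-29, -35, -32, -34, -27, -31, -23]
  [-28, -23, -25, -22, -18, -25, -25]
  [-16, -22, -19, -21, -20, -18, -16]
  [-22, -20, -19, -19, -18, -27, -18]
Key observation: the optimum is the walk 3->3->6->5->7, with weight (-1) + (-8) + (-2) + (-7) = -18.
Optimal value attained by: walk 3->3->6->5->7.
Answer: (W^⊗4)[3][7] = -18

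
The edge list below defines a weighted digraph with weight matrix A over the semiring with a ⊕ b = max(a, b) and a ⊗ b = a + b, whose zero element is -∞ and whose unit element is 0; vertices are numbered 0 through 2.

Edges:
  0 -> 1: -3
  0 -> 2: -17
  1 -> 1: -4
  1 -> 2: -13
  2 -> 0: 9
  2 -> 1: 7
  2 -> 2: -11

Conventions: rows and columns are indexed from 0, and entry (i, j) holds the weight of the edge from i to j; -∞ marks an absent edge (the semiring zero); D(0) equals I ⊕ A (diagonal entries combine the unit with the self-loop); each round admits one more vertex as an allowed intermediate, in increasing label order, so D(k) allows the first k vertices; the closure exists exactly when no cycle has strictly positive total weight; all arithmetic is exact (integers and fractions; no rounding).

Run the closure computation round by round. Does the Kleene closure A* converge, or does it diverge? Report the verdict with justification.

D(0):
  [0, -3, -17]
  [-∞, 0, -13]
  [9, 7, 0]
D(1):
  [0, -3, -17]
  [-∞, 0, -13]
  [9, 7, 0]
D(2):
  [0, -3, -16]
  [-∞, 0, -13]
  [9, 7, 0]
D(3):
  [0, -3, -16]
  [-4, 0, -13]
  [9, 7, 0]
Key observation: every diagonal entry stays at the unit through all rounds, so no improving cycle exists.
Answer: CONVERGES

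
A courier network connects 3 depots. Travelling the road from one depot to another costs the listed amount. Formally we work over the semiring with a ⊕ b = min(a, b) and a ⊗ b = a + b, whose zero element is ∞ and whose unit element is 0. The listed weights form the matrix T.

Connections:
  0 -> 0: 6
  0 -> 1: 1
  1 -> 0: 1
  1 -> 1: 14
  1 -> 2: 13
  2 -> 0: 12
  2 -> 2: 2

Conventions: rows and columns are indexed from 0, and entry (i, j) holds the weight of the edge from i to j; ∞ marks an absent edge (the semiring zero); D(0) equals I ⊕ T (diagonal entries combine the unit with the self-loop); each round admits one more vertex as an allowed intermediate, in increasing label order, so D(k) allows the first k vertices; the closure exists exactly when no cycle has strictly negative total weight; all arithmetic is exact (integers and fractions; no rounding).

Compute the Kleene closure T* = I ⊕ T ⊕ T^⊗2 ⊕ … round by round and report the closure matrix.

D(0):
  [0, 1, ∞]
  [1, 0, 13]
  [12, ∞, 0]
D(1):
  [0, 1, ∞]
  [1, 0, 13]
  [12, 13, 0]
D(2):
  [0, 1, 14]
  [1, 0, 13]
  [12, 13, 0]
D(3):
  [0, 1, 14]
  [1, 0, 13]
  [12, 13, 0]
Answer: T* = [[0, 1, 14], [1, 0, 13], [12, 13, 0]]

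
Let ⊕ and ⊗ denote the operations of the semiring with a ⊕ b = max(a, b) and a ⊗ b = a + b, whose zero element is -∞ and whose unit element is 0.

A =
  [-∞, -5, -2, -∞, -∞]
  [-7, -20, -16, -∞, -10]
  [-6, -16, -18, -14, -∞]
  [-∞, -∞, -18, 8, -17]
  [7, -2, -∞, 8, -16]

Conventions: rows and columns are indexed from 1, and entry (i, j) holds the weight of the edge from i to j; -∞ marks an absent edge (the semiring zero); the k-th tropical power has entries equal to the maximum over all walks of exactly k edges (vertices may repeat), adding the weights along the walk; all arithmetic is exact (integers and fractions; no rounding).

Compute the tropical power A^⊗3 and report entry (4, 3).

A^⊗2:
  [-8, -18, -20, -16, -15]
  [-3, -12, -9, -2, -26]
  [-23, -11, -8, -6, -26]
  [-10, -19, -10, 16, -9]
  [-9, 2, 5, 16, -9]
A^⊗3:
  [-8, -13, -10, -7, -28]
  [-15, -8, -5, 6, -19]
  [-14, -24, -24, 2, -21]
  [-2, -11, -2, 24, -1]
  [-1, -11, -2, 24, -1]
Key observation: the optimum is the walk 4->4->4->3, with weight 8 + 8 + (-18) = -2.
Optimal value attained by: walk 4->4->4->3.
Answer: (A^⊗3)[4][3] = -2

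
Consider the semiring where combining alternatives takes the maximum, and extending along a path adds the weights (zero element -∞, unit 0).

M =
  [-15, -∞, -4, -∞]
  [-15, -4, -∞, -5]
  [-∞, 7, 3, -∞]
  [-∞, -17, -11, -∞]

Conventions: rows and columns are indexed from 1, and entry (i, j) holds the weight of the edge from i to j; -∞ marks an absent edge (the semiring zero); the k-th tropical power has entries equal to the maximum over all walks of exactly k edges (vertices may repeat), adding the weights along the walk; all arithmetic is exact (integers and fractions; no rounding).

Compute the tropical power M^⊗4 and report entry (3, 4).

M^⊗2:
  [-30, 3, -1, -∞]
  [-19, -8, -16, -9]
  [-8, 10, 6, 2]
  [-32, -4, -8, -22]
M^⊗3:
  [-12, 6, 2, -2]
  [-23, -9, -13, -13]
  [-5, 13, 9, 5]
  [-19, -1, -5, -9]
M^⊗4:
  [-9, 9, 5, 1]
  [-24, -6, -10, -14]
  [-2, 16, 12, 8]
  [-16, 2, -2, -6]
Key observation: the optimum is the walk 3->3->3->2->4, with weight 3 + 3 + 7 + (-5) = 8.
Optimal value attained by: walk 3->3->3->2->4.
Answer: (M^⊗4)[3][4] = 8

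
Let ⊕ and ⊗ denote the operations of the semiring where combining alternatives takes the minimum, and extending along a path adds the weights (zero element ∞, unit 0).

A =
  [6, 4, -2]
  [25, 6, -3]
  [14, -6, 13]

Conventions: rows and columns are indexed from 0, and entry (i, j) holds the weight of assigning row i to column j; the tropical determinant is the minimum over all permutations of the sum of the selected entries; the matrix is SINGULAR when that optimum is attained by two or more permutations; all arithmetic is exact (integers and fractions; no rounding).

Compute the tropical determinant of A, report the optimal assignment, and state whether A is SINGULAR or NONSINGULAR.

σ = (0, 1, 2): 6 + 6 + 13 = 25
σ = (0, 2, 1): 6 + (-3) + (-6) = -3
σ = (1, 0, 2): 4 + 25 + 13 = 42
σ = (1, 2, 0): 4 + (-3) + 14 = 15
σ = (2, 0, 1): (-2) + 25 + (-6) = 17
σ = (2, 1, 0): (-2) + 6 + 14 = 18
Optimal value attained by: σ = (0, 2, 1).
Answer: det⊕(A) = -3; verdict: NONSINGULAR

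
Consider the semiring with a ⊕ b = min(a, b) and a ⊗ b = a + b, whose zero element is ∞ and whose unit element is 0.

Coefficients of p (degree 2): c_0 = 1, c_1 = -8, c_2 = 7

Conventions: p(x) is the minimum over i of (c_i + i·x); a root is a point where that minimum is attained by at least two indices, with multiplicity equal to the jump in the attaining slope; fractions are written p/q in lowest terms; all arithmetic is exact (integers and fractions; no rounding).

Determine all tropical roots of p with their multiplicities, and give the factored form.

hull edge (i=0, c=1) to (i=1, c=-8): slope -9, span 1
hull edge (i=1, c=-8) to (i=2, c=7): slope 15, span 1
Factored form: p(x) = 7 ⊗ (x ⊕ (-15)) ⊗ (x ⊕ 9)
Answer: roots = -15 (mult 1), 9 (mult 1)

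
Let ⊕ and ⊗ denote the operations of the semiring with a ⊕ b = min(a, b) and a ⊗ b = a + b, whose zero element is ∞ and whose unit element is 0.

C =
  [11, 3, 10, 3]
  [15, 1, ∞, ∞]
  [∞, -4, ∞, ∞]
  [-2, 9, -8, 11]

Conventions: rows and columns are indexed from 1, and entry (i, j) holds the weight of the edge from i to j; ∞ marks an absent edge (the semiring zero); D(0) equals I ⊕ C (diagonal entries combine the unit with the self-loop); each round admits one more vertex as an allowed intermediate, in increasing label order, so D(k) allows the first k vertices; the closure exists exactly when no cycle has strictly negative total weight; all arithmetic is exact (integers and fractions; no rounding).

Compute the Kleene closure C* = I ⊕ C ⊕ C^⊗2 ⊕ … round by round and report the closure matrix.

D(0):
  [0, 3, 10, 3]
  [15, 0, ∞, ∞]
  [∞, -4, 0, ∞]
  [-2, 9, -8, 0]
D(1):
  [0, 3, 10, 3]
  [15, 0, 25, 18]
  [∞, -4, 0, ∞]
  [-2, 1, -8, 0]
D(2):
  [0, 3, 10, 3]
  [15, 0, 25, 18]
  [11, -4, 0, 14]
  [-2, 1, -8, 0]
D(3):
  [0, 3, 10, 3]
  [15, 0, 25, 18]
  [11, -4, 0, 14]
  [-2, -12, -8, 0]
D(4):
  [0, -9, -5, 3]
  [15, 0, 10, 18]
  [11, -4, 0, 14]
  [-2, -12, -8, 0]
Answer: C* = [[0, -9, -5, 3], [15, 0, 10, 18], [11, -4, 0, 14], [-2, -12, -8, 0]]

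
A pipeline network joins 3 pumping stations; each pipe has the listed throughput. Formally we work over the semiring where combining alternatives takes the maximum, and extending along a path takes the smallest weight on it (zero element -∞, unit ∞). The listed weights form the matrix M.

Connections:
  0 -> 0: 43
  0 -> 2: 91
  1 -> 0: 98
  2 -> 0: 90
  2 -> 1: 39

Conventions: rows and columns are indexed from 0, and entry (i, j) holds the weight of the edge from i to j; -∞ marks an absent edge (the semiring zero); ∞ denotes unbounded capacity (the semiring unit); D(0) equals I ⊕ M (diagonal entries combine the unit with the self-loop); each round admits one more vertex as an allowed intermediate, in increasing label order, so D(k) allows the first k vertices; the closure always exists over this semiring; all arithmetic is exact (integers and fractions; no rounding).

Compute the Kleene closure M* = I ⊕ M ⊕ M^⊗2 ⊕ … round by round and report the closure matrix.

D(0):
  [∞, -∞, 91]
  [98, ∞, -∞]
  [90, 39, ∞]
D(1):
  [∞, -∞, 91]
  [98, ∞, 91]
  [90, 39, ∞]
D(2):
  [∞, -∞, 91]
  [98, ∞, 91]
  [90, 39, ∞]
D(3):
  [∞, 39, 91]
  [98, ∞, 91]
  [90, 39, ∞]
Answer: M* = [[∞, 39, 91], [98, ∞, 91], [90, 39, ∞]]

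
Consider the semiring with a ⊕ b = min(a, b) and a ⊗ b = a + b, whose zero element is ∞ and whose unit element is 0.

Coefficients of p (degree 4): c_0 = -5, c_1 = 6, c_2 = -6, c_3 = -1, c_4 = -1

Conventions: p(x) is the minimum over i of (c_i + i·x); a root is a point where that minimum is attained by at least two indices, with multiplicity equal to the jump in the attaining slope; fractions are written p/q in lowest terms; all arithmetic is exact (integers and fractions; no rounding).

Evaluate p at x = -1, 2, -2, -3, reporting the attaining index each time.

p(-1) = min(-5+0·(-1)=-5, 6+1·(-1)=5, -6+2·(-1)=-8, -1+3·(-1)=-4, -1+4·(-1)=-5) = -8 (attained by i=2)
p(2) = min(-5+0·2=-5, 6+1·2=8, -6+2·2=-2, -1+3·2=5, -1+4·2=7) = -5 (attained by i=0)
p(-2) = min(-5+0·(-2)=-5, 6+1·(-2)=4, -6+2·(-2)=-10, -1+3·(-2)=-7, -1+4·(-2)=-9) = -10 (attained by i=2)
p(-3) = min(-5+0·(-3)=-5, 6+1·(-3)=3, -6+2·(-3)=-12, -1+3·(-3)=-10, -1+4·(-3)=-13) = -13 (attained by i=4)
Answer: p(-1) = -8; p(2) = -5; p(-2) = -10; p(-3) = -13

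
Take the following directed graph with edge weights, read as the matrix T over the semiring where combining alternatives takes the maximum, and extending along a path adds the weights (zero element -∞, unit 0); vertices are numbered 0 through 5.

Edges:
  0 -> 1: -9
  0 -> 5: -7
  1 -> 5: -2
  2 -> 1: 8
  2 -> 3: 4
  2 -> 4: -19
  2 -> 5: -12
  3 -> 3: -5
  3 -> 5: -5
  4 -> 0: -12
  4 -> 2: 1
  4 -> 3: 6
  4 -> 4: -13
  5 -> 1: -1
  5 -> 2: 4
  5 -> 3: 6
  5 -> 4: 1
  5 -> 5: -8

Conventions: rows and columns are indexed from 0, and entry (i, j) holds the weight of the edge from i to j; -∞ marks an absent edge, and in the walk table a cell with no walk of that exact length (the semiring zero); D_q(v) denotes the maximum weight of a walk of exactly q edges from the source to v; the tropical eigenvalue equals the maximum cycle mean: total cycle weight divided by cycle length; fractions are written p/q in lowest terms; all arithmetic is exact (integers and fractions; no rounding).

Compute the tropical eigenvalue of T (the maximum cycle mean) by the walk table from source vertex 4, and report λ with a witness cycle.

q=0: [-∞, -∞, -∞, -∞, 0, -∞]
q=1: [-12, -∞, 1, 6, -13, -∞]
q=2: [-25, 9, -12, 5, -18, 1]
q=3: [-30, 0, 5, 7, 2, 7]
q=4: [-10, 13, 11, 13, 8, 2]
q=5: [-4, 19, 9, 15, 3, 11]
q=6: [-9, 17, 15, 17, 12, 17]
Optimal cycle mean attained by: cycle 1->5->2->1, total (-2) + 4 + 8, length 3.
Answer: λ = 10/3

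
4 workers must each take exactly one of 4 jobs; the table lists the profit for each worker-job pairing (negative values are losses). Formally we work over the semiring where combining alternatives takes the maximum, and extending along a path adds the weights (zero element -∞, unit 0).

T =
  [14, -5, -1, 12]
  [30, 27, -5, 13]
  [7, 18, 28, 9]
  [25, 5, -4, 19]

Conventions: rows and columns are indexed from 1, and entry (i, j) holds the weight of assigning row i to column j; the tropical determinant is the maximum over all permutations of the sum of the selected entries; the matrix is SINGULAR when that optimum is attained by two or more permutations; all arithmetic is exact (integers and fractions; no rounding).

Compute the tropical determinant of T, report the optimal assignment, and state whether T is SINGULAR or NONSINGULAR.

σ = (1, 2, 3, 4): 14 + 27 + 28 + 19 = 88
σ = (1, 2, 4, 3): 14 + 27 + 9 + (-4) = 46
σ = (1, 3, 2, 4): 14 + (-5) + 18 + 19 = 46
σ = (1, 3, 4, 2): 14 + (-5) + 9 + 5 = 23
σ = (1, 4, 2, 3): 14 + 13 + 18 + (-4) = 41
σ = (1, 4, 3, 2): 14 + 13 + 28 + 5 = 60
σ = (2, 1, 3, 4): (-5) + 30 + 28 + 19 = 72
σ = (2, 1, 4, 3): (-5) + 30 + 9 + (-4) = 30
σ = (2, 3, 1, 4): (-5) + (-5) + 7 + 19 = 16
σ = (2, 3, 4, 1): (-5) + (-5) + 9 + 25 = 24
σ = (2, 4, 1, 3): (-5) + 13 + 7 + (-4) = 11
σ = (2, 4, 3, 1): (-5) + 13 + 28 + 25 = 61
σ = (3, 1, 2, 4): (-1) + 30 + 18 + 19 = 66
σ = (3, 1, 4, 2): (-1) + 30 + 9 + 5 = 43
σ = (3, 2, 1, 4): (-1) + 27 + 7 + 19 = 52
σ = (3, 2, 4, 1): (-1) + 27 + 9 + 25 = 60
σ = (3, 4, 1, 2): (-1) + 13 + 7 + 5 = 24
σ = (3, 4, 2, 1): (-1) + 13 + 18 + 25 = 55
σ = (4, 1, 2, 3): 12 + 30 + 18 + (-4) = 56
σ = (4, 1, 3, 2): 12 + 30 + 28 + 5 = 75
σ = (4, 2, 1, 3): 12 + 27 + 7 + (-4) = 42
σ = (4, 2, 3, 1): 12 + 27 + 28 + 25 = 92
σ = (4, 3, 1, 2): 12 + (-5) + 7 + 5 = 19
σ = (4, 3, 2, 1): 12 + (-5) + 18 + 25 = 50
Optimal value attained by: σ = (4, 2, 3, 1).
Answer: det⊕(T) = 92; verdict: NONSINGULAR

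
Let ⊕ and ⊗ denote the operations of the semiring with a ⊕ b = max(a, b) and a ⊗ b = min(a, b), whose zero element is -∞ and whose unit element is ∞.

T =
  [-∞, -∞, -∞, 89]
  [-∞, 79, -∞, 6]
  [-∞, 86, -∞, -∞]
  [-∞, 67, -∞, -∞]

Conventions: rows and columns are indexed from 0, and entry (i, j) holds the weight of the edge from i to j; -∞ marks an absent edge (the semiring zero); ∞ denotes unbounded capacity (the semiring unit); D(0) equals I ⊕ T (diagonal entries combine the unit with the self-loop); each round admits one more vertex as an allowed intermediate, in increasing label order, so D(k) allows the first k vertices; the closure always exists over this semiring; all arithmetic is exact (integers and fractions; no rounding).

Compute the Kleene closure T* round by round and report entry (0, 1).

D(0):
  [∞, -∞, -∞, 89]
  [-∞, ∞, -∞, 6]
  [-∞, 86, ∞, -∞]
  [-∞, 67, -∞, ∞]
D(1):
  [∞, -∞, -∞, 89]
  [-∞, ∞, -∞, 6]
  [-∞, 86, ∞, -∞]
  [-∞, 67, -∞, ∞]
D(2):
  [∞, -∞, -∞, 89]
  [-∞, ∞, -∞, 6]
  [-∞, 86, ∞, 6]
  [-∞, 67, -∞, ∞]
D(3):
  [∞, -∞, -∞, 89]
  [-∞, ∞, -∞, 6]
  [-∞, 86, ∞, 6]
  [-∞, 67, -∞, ∞]
D(4):
  [∞, 67, -∞, 89]
  [-∞, ∞, -∞, 6]
  [-∞, 86, ∞, 6]
  [-∞, 67, -∞, ∞]
Answer: T*[0][1] = 67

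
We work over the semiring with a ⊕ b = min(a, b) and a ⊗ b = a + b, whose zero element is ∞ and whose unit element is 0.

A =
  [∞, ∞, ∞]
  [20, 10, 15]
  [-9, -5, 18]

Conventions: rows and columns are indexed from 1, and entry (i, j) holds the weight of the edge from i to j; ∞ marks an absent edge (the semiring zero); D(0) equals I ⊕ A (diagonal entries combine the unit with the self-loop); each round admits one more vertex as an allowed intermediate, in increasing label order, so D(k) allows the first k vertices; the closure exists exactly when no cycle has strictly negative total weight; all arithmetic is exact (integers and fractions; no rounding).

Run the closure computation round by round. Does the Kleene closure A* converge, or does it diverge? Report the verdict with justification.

D(0):
  [0, ∞, ∞]
  [20, 0, 15]
  [-9, -5, 0]
D(1):
  [0, ∞, ∞]
  [20, 0, 15]
  [-9, -5, 0]
D(2):
  [0, ∞, ∞]
  [20, 0, 15]
  [-9, -5, 0]
D(3):
  [0, ∞, ∞]
  [6, 0, 15]
  [-9, -5, 0]
Key observation: every diagonal entry stays at the unit through all rounds, so no improving cycle exists.
Answer: CONVERGES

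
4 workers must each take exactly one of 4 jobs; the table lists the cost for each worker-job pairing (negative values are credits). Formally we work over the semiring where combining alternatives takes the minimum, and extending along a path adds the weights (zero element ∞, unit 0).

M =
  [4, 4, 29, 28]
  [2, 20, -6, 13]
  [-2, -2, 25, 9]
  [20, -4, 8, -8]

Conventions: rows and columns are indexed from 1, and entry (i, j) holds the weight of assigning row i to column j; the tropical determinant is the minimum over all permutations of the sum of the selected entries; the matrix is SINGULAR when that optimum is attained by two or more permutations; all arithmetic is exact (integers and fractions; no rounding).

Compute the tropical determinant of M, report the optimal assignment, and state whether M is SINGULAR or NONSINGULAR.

σ = (1, 2, 3, 4): 4 + 20 + 25 + (-8) = 41
σ = (1, 2, 4, 3): 4 + 20 + 9 + 8 = 41
σ = (1, 3, 2, 4): 4 + (-6) + (-2) + (-8) = -12
σ = (1, 3, 4, 2): 4 + (-6) + 9 + (-4) = 3
σ = (1, 4, 2, 3): 4 + 13 + (-2) + 8 = 23
σ = (1, 4, 3, 2): 4 + 13 + 25 + (-4) = 38
σ = (2, 1, 3, 4): 4 + 2 + 25 + (-8) = 23
σ = (2, 1, 4, 3): 4 + 2 + 9 + 8 = 23
σ = (2, 3, 1, 4): 4 + (-6) + (-2) + (-8) = -12
σ = (2, 3, 4, 1): 4 + (-6) + 9 + 20 = 27
σ = (2, 4, 1, 3): 4 + 13 + (-2) + 8 = 23
σ = (2, 4, 3, 1): 4 + 13 + 25 + 20 = 62
σ = (3, 1, 2, 4): 29 + 2 + (-2) + (-8) = 21
σ = (3, 1, 4, 2): 29 + 2 + 9 + (-4) = 36
σ = (3, 2, 1, 4): 29 + 20 + (-2) + (-8) = 39
σ = (3, 2, 4, 1): 29 + 20 + 9 + 20 = 78
σ = (3, 4, 1, 2): 29 + 13 + (-2) + (-4) = 36
σ = (3, 4, 2, 1): 29 + 13 + (-2) + 20 = 60
σ = (4, 1, 2, 3): 28 + 2 + (-2) + 8 = 36
σ = (4, 1, 3, 2): 28 + 2 + 25 + (-4) = 51
σ = (4, 2, 1, 3): 28 + 20 + (-2) + 8 = 54
σ = (4, 2, 3, 1): 28 + 20 + 25 + 20 = 93
σ = (4, 3, 1, 2): 28 + (-6) + (-2) + (-4) = 16
σ = (4, 3, 2, 1): 28 + (-6) + (-2) + 20 = 40
Optimal value attained by: σ = (1, 3, 2, 4).
Answer: det⊕(M) = -12; verdict: SINGULAR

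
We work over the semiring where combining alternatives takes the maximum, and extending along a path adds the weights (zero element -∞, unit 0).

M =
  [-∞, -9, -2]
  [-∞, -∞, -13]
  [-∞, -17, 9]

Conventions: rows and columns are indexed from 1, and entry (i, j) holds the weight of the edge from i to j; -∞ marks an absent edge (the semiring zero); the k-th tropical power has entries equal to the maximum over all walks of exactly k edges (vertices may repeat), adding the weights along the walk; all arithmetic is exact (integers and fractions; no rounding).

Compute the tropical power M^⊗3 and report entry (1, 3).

M^⊗2:
  [-∞, -19, 7]
  [-∞, -30, -4]
  [-∞, -8, 18]
M^⊗3:
  [-∞, -10, 16]
  [-∞, -21, 5]
  [-∞, 1, 27]
Key observation: the optimum is the walk 1->3->3->3, with weight (-2) + 9 + 9 = 16.
Optimal value attained by: walk 1->3->3->3.
Answer: (M^⊗3)[1][3] = 16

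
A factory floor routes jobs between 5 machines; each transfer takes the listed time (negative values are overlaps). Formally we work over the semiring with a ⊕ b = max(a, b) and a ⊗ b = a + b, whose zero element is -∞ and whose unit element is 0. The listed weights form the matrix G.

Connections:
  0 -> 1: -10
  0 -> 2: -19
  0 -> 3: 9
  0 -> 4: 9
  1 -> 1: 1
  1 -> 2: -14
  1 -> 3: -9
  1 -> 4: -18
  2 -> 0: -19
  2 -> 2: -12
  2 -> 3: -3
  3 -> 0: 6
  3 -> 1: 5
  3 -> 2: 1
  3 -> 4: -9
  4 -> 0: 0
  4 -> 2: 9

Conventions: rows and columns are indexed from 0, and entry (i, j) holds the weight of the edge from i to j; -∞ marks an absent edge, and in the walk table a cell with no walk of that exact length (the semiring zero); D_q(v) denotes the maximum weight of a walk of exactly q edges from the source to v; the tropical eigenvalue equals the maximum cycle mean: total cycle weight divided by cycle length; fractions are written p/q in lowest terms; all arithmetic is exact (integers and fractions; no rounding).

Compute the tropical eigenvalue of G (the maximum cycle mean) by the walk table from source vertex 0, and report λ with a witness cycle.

q=0: [0, -∞, -∞, -∞, -∞]
q=1: [-∞, -10, -19, 9, 9]
q=2: [15, 14, 18, -19, 0]
q=3: [0, 15, 9, 24, 24]
q=4: [30, 29, 33, 9, 15]
q=5: [15, 30, 24, 39, 39]
Optimal cycle mean attained by: cycle 0->3->0, total 9 + 6, length 2.
Answer: λ = 15/2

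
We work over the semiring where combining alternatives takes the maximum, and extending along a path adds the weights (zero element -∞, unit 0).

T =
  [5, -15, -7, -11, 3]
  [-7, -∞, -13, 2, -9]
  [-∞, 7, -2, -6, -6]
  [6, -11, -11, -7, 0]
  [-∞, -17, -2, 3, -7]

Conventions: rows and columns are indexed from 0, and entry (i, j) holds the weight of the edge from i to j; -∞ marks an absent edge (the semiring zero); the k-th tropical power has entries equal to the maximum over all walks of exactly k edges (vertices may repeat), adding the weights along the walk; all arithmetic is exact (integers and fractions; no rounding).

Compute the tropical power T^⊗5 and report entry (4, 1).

T^⊗2:
  [10, 0, 1, 6, 8]
  [8, -6, -9, -5, 2]
  [0, 5, -4, 9, -2]
  [11, -4, -1, 3, 9]
  [9, 5, -4, -4, 3]
T^⊗3:
  [15, 8, 6, 11, 13]
  [13, -2, 1, 5, 11]
  [15, 3, -2, 7, 9]
  [16, 6, 7, 12, 14]
  [14, 3, 2, 7, 12]
T^⊗4:
  [20, 13, 11, 16, 18]
  [18, 8, 9, 14, 16]
  [20, 5, 8, 12, 18]
  [21, 14, 12, 17, 19]
  [19, 9, 10, 15, 17]
T^⊗5:
  [25, 18, 16, 21, 23]
  [23, 16, 14, 19, 21]
  [25, 15, 16, 21, 23]
  [26, 19, 17, 22, 24]
  [24, 17, 15, 20, 22]
Key observation: the optimum is the walk 4->3->0->4->2->1, with weight 3 + 6 + 3 + (-2) + 7 = 17.
Optimal value attained by: walk 4->3->0->4->2->1.
Answer: (T^⊗5)[4][1] = 17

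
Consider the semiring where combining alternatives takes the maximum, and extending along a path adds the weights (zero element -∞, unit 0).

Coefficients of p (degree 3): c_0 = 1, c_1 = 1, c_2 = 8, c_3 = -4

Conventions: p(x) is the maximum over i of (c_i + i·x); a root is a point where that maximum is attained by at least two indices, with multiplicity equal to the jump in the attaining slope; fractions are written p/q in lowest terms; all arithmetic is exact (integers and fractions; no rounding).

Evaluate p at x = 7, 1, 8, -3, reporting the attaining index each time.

p(7) = max(1+0·7=1, 1+1·7=8, 8+2·7=22, -4+3·7=17) = 22 (attained by i=2)
p(1) = max(1+0·1=1, 1+1·1=2, 8+2·1=10, -4+3·1=-1) = 10 (attained by i=2)
p(8) = max(1+0·8=1, 1+1·8=9, 8+2·8=24, -4+3·8=20) = 24 (attained by i=2)
p(-3) = max(1+0·(-3)=1, 1+1·(-3)=-2, 8+2·(-3)=2, -4+3·(-3)=-13) = 2 (attained by i=2)
Answer: p(7) = 22; p(1) = 10; p(8) = 24; p(-3) = 2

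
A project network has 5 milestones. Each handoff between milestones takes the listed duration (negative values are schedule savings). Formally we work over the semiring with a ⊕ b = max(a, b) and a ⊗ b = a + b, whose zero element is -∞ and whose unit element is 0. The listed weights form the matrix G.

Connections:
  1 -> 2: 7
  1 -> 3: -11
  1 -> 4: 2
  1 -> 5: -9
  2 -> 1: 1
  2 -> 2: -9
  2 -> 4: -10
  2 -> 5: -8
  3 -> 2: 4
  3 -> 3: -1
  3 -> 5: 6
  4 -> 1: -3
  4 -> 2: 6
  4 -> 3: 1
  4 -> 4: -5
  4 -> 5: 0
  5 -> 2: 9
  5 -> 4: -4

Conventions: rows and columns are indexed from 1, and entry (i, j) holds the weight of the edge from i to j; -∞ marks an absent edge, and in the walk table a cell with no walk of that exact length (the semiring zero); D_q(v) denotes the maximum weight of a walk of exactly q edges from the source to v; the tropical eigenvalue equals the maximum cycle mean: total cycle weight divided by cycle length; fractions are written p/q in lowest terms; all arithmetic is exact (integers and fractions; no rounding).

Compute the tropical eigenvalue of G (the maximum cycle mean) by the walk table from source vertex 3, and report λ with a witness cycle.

q=0: [-∞, -∞, 0, -∞, -∞]
q=1: [-∞, 4, -1, -∞, 6]
q=2: [5, 15, -2, 2, 5]
q=3: [16, 14, 3, 7, 7]
q=4: [15, 23, 8, 18, 9]
q=5: [24, 24, 19, 17, 18]
Optimal cycle mean attained by: cycle 1->2->1, total 7 + 1, length 2.
Answer: λ = 4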